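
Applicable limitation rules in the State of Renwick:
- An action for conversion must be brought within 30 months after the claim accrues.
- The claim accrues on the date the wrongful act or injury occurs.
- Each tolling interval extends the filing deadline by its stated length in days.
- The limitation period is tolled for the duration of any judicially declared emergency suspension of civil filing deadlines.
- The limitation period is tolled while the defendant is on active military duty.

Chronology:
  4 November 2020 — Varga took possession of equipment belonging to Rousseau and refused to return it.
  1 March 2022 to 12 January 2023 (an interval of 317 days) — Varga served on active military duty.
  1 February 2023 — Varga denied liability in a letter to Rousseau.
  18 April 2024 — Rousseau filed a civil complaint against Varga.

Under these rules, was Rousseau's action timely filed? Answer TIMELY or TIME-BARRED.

TIME-BARRED

The claim accrued on 4 November 2020, when the wrongful act occurred.
The untolled deadline — 30 months after 4 November 2020 — is 4 May 2023.
The defendant's active military service from 1 March 2022 to 12 January 2023 tolled the period for 317 days, extending the deadline to 16 March 2024.
The other events in the timeline have no effect on the limitation period under the stated rules.
The 18 April 2024 filing falls after the 16 March 2024 deadline; the claim is time-barred.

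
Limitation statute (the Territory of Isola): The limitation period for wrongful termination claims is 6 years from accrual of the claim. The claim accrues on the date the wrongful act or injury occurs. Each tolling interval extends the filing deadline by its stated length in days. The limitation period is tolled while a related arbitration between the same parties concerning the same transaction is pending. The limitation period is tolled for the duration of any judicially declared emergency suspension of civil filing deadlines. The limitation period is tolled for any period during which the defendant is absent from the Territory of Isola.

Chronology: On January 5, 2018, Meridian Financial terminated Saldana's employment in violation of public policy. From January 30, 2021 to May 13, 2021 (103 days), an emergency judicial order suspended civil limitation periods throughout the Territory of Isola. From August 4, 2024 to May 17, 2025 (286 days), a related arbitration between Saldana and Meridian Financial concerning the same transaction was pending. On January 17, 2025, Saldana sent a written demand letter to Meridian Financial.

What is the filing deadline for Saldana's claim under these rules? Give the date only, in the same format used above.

April 17, 2024

The limitation period began to run on January 5, 2018.
Adding the 6 years base period to January 5, 2018 gives a deadline of January 5, 2024, before any tolling.
The period was tolled for 103 days by the emergency suspension of filing deadlines (January 30, 2021 to May 13, 2021), pushing the deadline to April 17, 2024.
The pending related arbitration starting August 4, 2024 came too late — the period had run on April 17, 2024 — and so does not extend the deadline.
Nothing else in the chronology tolls or restarts the period.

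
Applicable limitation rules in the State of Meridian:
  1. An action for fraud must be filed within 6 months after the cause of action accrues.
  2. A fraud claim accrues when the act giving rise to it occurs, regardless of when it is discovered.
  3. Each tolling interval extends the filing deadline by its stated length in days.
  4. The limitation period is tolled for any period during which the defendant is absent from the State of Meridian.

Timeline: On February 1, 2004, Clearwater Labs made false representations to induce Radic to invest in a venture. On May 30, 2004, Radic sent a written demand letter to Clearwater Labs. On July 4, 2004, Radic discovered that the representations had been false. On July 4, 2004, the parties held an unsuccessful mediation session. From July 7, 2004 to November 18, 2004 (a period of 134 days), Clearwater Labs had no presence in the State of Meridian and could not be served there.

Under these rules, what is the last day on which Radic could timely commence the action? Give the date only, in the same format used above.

Because the rule ties accrual to occurrence, the claim accrued on February 1, 2004, not on the July 4, 2004 discovery date.
Adding the 6 months base period to February 1, 2004 gives a deadline of August 1, 2004, before any tolling.
The defendant's absence from the jurisdiction from July 7, 2004 to November 18, 2004 tolled the period for 134 days, extending the deadline to December 13, 2004.
Nothing else in the chronology tolls or restarts the period.

December 13, 2004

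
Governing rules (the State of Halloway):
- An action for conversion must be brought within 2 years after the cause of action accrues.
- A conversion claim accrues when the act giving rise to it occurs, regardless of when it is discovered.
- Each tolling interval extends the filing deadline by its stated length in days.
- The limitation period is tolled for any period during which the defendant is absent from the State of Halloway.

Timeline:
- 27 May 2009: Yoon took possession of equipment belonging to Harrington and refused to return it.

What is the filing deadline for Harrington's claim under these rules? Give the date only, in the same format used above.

27 May 2011

The limitation period began to run on 27 May 2009.
2 years from 27 May 2009 is 27 May 2011.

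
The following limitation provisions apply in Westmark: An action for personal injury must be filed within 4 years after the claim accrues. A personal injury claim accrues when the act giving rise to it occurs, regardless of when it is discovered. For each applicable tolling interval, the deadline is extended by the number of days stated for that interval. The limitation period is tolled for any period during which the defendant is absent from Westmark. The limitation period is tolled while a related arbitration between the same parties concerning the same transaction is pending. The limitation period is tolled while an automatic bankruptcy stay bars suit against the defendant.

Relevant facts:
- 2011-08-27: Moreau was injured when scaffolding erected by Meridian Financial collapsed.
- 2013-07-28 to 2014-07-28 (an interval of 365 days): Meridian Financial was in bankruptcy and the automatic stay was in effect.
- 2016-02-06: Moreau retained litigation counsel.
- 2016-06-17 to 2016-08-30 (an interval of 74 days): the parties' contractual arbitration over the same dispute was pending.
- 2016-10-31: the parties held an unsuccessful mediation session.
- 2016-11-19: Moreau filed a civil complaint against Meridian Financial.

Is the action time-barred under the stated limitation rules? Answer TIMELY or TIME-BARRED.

TIME-BARRED

The claim accrued on 2011-08-27, when the wrongful act occurred.
4 years from 2011-08-27 is 2015-08-27.
The automatic bankruptcy stay from 2013-07-28 to 2014-07-28 tolled the period for 365 days, extending the deadline to 2016-08-26.
The pending related arbitration from 2016-06-17 to 2016-08-30 tolled the period for 74 days, extending the deadline to 2016-11-08.
The other events in the timeline have no effect on the limitation period under the stated rules.
Filing on 2016-11-19 missed the 2016-11-08 deadline — the action is time-barred.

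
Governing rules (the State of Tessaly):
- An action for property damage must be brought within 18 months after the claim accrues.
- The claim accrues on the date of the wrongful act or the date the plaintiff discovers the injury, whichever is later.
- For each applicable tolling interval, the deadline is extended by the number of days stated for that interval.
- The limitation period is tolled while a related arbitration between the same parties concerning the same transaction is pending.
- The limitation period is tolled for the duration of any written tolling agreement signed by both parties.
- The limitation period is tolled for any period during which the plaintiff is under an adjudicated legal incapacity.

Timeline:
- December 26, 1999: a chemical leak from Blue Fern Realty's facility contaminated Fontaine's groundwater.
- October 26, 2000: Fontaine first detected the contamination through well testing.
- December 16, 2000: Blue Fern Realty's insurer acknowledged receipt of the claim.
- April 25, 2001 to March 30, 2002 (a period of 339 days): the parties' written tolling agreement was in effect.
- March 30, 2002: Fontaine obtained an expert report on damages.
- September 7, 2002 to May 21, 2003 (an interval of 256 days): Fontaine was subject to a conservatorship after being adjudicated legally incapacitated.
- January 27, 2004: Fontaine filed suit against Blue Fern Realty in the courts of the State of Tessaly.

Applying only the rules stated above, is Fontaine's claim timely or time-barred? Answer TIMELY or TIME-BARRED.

TIME-BARRED

Taking the later of the act (December 26, 1999) and discovery (October 26, 2000), the claim accrued on October 26, 2000.
18 months from October 26, 2000 is April 26, 2002.
The period was tolled for 339 days by the written tolling agreement (April 25, 2001 to March 30, 2002), pushing the deadline to March 31, 2003.
The plaintiff's legal incapacity from September 7, 2002 to May 21, 2003 tolled the period for 256 days, extending the deadline to December 12, 2003.
None of the other events listed affects the running of the period under the stated rules.
The January 27, 2004 filing falls after the December 12, 2003 deadline; the claim is time-barred.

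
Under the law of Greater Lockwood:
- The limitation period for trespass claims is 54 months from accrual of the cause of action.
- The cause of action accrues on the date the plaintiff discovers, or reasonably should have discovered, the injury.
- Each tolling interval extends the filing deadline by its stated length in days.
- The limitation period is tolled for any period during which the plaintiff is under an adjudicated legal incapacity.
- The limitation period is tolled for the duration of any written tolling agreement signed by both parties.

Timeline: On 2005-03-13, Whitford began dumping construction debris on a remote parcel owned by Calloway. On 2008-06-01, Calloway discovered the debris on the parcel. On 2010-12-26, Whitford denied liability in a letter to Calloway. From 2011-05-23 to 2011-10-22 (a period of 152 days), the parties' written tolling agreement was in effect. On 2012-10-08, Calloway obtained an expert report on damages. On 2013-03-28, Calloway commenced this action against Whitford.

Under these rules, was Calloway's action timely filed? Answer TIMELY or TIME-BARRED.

Under the discovery rule, the claim accrued on 2008-06-01, when Calloway discovered the injury — not on the 2005-03-13 date of the underlying act.
The untolled deadline — 54 months after 2008-06-01 — is 2012-12-01.
The written tolling agreement from 2011-05-23 to 2011-10-22 tolled the period for 152 days, extending the deadline to 2013-05-02.
Nothing else in the chronology tolls or restarts the period.
Filing on 2013-03-28 beat the 2013-05-02 deadline — the action is timely.

TIMELY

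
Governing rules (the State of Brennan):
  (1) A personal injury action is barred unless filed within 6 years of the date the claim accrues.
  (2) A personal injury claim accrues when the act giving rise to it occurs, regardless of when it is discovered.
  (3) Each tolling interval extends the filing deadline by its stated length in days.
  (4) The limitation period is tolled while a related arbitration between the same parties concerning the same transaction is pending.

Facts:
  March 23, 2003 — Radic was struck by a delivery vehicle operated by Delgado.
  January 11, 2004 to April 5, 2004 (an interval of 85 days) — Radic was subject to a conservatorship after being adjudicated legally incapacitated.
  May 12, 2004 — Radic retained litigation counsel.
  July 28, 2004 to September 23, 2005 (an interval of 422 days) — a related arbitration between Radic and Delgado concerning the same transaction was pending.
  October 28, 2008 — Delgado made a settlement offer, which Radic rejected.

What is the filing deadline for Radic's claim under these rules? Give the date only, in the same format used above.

May 19, 2010

The claim accrued on March 23, 2003, when the wrongful act occurred.
6 years from March 23, 2003 is March 23, 2009.
Because the pending related arbitration ran from July 28, 2004 to September 23, 2005, the deadline is extended by 422 days to May 19, 2010.
Although the plaintiff's incapacity ran from January 11, 2004 to April 5, 2004, the stated rules do not make that a tolling event, so it is disregarded.
The other events in the timeline have no effect on the limitation period under the stated rules.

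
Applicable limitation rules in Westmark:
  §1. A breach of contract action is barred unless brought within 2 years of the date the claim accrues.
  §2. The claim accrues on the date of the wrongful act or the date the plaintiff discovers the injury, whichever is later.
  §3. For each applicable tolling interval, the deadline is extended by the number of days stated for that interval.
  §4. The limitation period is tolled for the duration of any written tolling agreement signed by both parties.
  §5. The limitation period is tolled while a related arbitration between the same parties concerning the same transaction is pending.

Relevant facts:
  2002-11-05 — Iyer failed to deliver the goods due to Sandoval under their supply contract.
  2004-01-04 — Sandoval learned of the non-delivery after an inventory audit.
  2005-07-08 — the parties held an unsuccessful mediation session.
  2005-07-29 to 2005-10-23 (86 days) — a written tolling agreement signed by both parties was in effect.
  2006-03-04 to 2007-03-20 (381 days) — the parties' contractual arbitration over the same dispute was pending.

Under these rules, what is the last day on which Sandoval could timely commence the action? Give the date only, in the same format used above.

2007-04-16

Taking the later of the act (2002-11-05) and discovery (2004-01-04), the claim accrued on 2004-01-04.
Adding the 2 years base period to 2004-01-04 gives a deadline of 2006-01-04, before any tolling.
Because the written tolling agreement ran from 2005-07-29 to 2005-10-23, the deadline is extended by 86 days to 2006-03-31.
The pending related arbitration from 2006-03-04 to 2007-03-20 tolled the period for 381 days, extending the deadline to 2007-04-16.
The other events in the timeline have no effect on the limitation period under the stated rules.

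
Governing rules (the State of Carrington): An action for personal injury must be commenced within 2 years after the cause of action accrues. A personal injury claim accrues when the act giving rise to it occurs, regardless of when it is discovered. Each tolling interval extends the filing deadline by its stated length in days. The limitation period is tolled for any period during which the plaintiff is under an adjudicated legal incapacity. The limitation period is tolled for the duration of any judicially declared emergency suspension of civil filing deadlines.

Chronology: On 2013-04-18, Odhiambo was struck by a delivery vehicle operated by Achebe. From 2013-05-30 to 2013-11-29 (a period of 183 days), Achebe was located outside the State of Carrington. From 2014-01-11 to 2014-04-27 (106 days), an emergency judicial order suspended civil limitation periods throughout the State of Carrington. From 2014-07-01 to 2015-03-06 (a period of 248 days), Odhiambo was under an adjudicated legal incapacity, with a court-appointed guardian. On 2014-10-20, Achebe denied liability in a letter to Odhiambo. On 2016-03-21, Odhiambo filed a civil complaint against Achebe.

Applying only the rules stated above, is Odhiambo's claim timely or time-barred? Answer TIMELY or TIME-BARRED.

The cause of action accrued on 2013-04-18, the date of the act.
The untolled deadline — 2 years after 2013-04-18 — is 2015-04-18.
Because the emergency suspension of filing deadlines ran from 2014-01-11 to 2014-04-27, the deadline is extended by 106 days to 2015-08-02.
Because the plaintiff's legal incapacity ran from 2014-07-01 to 2015-03-06, the deadline is extended by 248 days to 2016-04-06.
Although the defendant's absence ran from 2013-05-30 to 2013-11-29, the stated rules do not make that a tolling event, so it is disregarded.
The other events in the timeline have no effect on the limitation period under the stated rules.
Odhiambo filed on 2016-03-21, before the 2016-04-06 deadline, so the action is timely.

TIMELY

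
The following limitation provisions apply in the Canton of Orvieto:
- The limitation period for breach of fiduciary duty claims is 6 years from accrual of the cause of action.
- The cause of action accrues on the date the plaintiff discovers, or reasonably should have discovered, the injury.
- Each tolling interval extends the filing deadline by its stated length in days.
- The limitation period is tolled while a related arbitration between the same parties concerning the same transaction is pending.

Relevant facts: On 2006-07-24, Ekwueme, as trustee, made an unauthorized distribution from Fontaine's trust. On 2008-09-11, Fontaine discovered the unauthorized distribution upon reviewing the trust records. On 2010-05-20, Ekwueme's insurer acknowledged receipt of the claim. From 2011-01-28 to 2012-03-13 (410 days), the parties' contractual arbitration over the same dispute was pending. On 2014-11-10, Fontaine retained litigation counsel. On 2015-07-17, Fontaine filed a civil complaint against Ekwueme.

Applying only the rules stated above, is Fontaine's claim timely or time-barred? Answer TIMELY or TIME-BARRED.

TIMELY

Accrual is tied to discovery, so the period began on 2008-09-11 rather than on 2006-07-24 when the act occurred.
Adding the 6 years base period to 2008-09-11 gives a deadline of 2014-09-11, before any tolling.
The pending related arbitration from 2011-01-28 to 2012-03-13 tolled the period for 410 days, extending the deadline to 2015-10-26.
The other events in the timeline have no effect on the limitation period under the stated rules.
The 2015-07-17 filing precedes the 2015-10-26 deadline; the claim is timely.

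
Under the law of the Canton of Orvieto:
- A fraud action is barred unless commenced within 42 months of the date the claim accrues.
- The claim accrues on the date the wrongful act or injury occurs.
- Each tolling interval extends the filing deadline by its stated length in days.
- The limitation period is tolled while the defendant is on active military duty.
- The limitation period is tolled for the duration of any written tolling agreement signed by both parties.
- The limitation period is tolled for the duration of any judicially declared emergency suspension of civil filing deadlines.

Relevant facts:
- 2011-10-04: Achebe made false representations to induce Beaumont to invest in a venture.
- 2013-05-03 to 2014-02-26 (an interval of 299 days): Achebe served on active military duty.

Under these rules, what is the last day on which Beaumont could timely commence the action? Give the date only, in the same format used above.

2016-01-28

The limitation period began to run on 2011-10-04.
The untolled deadline — 42 months after 2011-10-04 — is 2015-04-04.
The defendant's active military service from 2013-05-03 to 2014-02-26 tolled the period for 299 days, extending the deadline to 2016-01-28.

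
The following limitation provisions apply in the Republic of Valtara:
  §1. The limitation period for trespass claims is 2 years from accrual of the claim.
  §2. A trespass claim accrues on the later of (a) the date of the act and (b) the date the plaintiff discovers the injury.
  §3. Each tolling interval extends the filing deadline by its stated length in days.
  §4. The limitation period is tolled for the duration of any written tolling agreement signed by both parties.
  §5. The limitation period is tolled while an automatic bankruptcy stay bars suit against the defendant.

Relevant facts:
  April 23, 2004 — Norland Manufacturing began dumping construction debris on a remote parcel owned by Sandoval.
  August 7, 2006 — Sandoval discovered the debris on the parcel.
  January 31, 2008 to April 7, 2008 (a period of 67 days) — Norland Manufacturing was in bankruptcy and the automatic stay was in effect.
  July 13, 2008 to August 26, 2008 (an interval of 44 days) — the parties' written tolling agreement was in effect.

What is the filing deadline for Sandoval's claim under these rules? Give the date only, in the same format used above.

The claim accrued on August 7, 2006 — the later of the April 23, 2004 act and the August 7, 2006 discovery.
The untolled deadline — 2 years after August 7, 2006 — is August 7, 2008.
Because the automatic bankruptcy stay ran from January 31, 2008 to April 7, 2008, the deadline is extended by 67 days to October 13, 2008.
The written tolling agreement from July 13, 2008 to August 26, 2008 tolled the period for 44 days, extending the deadline to November 26, 2008.

November 26, 2008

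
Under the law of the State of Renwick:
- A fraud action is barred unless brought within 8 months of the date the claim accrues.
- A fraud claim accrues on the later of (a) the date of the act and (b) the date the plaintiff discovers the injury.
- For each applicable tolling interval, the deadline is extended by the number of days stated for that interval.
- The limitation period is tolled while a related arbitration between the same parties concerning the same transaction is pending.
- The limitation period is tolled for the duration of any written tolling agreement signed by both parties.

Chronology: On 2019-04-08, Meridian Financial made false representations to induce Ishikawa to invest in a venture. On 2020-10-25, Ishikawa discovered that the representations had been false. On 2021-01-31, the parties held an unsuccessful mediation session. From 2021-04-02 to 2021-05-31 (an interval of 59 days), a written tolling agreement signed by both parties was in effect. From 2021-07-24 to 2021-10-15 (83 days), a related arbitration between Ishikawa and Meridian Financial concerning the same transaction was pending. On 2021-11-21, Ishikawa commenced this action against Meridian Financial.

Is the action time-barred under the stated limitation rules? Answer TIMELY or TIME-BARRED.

TIME-BARRED

Taking the later of the act (2019-04-08) and discovery (2020-10-25), the claim accrued on 2020-10-25.
The untolled deadline — 8 months after 2020-10-25 — is 2021-06-25.
The period was tolled for 59 days by the written tolling agreement (2021-04-02 to 2021-05-31), pushing the deadline to 2021-08-23.
The pending related arbitration from 2021-07-24 to 2021-10-15 tolled the period for 83 days, extending the deadline to 2021-11-14.
The other events in the timeline have no effect on the limitation period under the stated rules.
Filing on 2021-11-21 missed the 2021-11-14 deadline — the action is time-barred.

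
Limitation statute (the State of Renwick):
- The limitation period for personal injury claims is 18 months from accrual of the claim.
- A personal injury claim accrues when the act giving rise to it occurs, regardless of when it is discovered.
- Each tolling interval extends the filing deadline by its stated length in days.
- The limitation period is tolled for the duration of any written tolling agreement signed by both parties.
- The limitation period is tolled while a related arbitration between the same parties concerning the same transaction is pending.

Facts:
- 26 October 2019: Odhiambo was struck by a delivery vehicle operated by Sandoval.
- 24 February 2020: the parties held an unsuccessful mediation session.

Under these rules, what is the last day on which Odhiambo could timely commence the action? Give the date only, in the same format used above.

26 April 2021

The claim accrued on 26 October 2019, when the wrongful act occurred.
18 months from 26 October 2019 is 26 April 2021.
None of the other events listed affects the running of the period under the stated rules.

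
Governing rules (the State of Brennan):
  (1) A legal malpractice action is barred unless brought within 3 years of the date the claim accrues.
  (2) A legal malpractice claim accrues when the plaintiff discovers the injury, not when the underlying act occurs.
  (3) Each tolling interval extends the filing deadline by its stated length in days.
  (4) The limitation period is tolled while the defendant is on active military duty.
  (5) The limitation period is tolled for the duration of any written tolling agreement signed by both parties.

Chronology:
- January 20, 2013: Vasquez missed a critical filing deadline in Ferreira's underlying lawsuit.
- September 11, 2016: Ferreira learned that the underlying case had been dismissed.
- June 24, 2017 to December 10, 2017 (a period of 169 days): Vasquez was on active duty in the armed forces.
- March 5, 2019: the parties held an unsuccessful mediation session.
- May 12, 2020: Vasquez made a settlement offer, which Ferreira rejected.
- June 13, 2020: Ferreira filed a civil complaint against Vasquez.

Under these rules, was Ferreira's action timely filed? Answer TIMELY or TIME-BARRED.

TIME-BARRED

Accrual is tied to discovery, so the period began on September 11, 2016 rather than on January 20, 2013 when the act occurred.
The untolled deadline — 3 years after September 11, 2016 — is September 11, 2019.
Because the defendant's active military service ran from June 24, 2017 to December 10, 2017, the deadline is extended by 169 days to February 27, 2020.
None of the other events listed affects the running of the period under the stated rules.
The June 13, 2020 filing falls after the February 27, 2020 deadline; the claim is time-barred.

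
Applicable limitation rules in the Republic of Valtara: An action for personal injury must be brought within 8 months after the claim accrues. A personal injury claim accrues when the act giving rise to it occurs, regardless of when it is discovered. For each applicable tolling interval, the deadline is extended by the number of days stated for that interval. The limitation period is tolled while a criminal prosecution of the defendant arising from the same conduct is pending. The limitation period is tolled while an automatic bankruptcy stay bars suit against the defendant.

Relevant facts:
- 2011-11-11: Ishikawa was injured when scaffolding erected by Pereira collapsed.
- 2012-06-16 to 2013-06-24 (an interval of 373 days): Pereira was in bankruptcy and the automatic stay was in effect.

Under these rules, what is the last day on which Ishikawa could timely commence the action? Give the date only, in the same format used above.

The limitation period began to run on 2011-11-11.
Adding the 8 months base period to 2011-11-11 gives a deadline of 2012-07-11, before any tolling.
Because the automatic bankruptcy stay ran from 2012-06-16 to 2013-06-24, the deadline is extended by 373 days to 2013-07-19.

2013-07-19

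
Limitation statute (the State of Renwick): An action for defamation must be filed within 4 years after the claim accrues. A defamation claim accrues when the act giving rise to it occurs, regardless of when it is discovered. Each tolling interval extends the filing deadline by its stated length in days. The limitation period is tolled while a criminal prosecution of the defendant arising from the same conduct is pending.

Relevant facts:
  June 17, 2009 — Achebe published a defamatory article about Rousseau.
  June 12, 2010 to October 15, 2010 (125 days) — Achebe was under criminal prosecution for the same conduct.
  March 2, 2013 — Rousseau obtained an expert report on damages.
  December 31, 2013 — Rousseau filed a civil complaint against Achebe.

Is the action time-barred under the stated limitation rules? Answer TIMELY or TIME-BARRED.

TIME-BARRED

The claim accrued on June 17, 2009, the date of the act.
Adding the 4 years base period to June 17, 2009 gives a deadline of June 17, 2013, before any tolling.
The pending criminal prosecution from June 12, 2010 to October 15, 2010 tolled the period for 125 days, extending the deadline to October 20, 2013.
None of the other events listed affects the running of the period under the stated rules.
Filing on December 31, 2013 missed the October 20, 2013 deadline — the action is time-barred.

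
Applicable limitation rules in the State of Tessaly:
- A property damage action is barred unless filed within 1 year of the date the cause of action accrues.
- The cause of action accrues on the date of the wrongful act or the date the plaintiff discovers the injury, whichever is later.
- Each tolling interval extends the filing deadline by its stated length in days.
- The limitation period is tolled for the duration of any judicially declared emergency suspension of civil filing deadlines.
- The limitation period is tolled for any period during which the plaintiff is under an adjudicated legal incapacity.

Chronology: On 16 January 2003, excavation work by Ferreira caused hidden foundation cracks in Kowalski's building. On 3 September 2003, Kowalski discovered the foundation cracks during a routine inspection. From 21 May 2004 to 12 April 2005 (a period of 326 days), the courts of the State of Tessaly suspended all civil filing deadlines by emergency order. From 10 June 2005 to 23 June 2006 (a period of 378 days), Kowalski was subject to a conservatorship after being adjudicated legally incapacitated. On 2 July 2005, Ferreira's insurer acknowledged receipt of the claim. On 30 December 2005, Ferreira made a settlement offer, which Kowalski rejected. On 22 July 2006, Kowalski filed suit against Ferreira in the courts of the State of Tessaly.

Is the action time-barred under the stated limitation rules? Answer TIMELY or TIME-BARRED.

TIMELY

The claim accrued on 3 September 2003 — the later of the 16 January 2003 act and the 3 September 2003 discovery.
Adding the 1 year base period to 3 September 2003 gives a deadline of 3 September 2004, before any tolling.
Because the emergency suspension of filing deadlines ran from 21 May 2004 to 12 April 2005, the deadline is extended by 326 days to 26 July 2005.
The plaintiff's legal incapacity from 10 June 2005 to 23 June 2006 tolled the period for 378 days, extending the deadline to 8 August 2006.
None of the other events listed affects the running of the period under the stated rules.
The 22 July 2006 filing precedes the 8 August 2006 deadline; the claim is timely.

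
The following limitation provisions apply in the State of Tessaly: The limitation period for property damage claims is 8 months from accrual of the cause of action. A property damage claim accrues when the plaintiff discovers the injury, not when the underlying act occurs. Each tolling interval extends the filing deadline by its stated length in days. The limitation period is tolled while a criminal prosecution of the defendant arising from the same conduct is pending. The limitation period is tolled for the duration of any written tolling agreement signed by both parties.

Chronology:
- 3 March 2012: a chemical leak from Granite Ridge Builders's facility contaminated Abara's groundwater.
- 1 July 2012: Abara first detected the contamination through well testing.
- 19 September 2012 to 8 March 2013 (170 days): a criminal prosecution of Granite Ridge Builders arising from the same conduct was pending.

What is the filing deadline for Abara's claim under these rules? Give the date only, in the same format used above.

The claim did not accrue until Abara discovered the injury on 1 July 2012; the 3 March 2012 act date does not start the clock under the stated rule.
8 months from 1 July 2012 is 1 March 2013.
The period was tolled for 170 days by the pending criminal prosecution (19 September 2012 to 8 March 2013), pushing the deadline to 18 August 2013.

18 August 2013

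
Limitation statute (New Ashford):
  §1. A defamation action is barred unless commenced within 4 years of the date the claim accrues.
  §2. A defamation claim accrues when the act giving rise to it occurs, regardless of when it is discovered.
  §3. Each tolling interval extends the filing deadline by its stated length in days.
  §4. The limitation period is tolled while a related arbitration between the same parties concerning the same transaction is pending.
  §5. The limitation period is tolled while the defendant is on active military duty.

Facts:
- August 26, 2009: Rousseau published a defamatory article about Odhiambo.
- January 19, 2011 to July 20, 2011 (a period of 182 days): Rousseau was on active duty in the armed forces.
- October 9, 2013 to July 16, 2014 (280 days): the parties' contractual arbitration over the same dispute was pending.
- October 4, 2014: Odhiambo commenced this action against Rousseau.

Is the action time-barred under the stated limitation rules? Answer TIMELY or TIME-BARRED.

TIMELY

The limitation period began to run on August 26, 2009.
Adding the 4 years base period to August 26, 2009 gives a deadline of August 26, 2013, before any tolling.
The period was tolled for 182 days by the defendant's active military service (January 19, 2011 to July 20, 2011), pushing the deadline to February 24, 2014.
Because the pending related arbitration ran from October 9, 2013 to July 16, 2014, the deadline is extended by 280 days to December 1, 2014.
The October 4, 2014 filing precedes the December 1, 2014 deadline; the claim is timely.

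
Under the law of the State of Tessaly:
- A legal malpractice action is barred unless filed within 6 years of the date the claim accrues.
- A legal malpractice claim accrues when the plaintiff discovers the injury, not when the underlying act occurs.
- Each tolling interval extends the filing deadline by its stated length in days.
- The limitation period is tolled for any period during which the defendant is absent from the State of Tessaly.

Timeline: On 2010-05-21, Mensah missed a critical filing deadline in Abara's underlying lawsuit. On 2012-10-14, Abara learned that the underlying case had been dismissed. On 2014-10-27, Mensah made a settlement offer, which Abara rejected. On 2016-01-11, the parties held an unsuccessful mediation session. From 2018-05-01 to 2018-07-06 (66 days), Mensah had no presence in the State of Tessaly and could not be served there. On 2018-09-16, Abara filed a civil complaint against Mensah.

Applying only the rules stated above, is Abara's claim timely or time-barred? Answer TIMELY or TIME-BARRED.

The claim did not accrue until Abara discovered the injury on 2012-10-14; the 2010-05-21 act date does not start the clock under the stated rule.
The untolled deadline — 6 years after 2012-10-14 — is 2018-10-14.
The period was tolled for 66 days by the defendant's absence from the jurisdiction (2018-05-01 to 2018-07-06), pushing the deadline to 2018-12-19.
Nothing else in the chronology tolls or restarts the period.
Filing on 2018-09-16 beat the 2018-12-19 deadline — the action is timely.

TIMELY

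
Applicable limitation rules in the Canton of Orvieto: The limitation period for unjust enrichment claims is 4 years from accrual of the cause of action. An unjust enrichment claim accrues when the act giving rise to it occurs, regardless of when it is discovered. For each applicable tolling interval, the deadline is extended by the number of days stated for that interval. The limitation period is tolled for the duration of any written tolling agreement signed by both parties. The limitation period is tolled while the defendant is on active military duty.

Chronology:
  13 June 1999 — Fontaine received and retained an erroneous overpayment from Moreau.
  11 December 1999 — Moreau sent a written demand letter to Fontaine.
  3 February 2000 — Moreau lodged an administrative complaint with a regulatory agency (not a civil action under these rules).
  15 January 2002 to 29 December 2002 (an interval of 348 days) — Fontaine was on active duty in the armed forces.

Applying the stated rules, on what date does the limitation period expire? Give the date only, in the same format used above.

26 May 2004

The claim accrued on 13 June 1999, when the wrongful act occurred.
The untolled deadline — 4 years after 13 June 1999 — is 13 June 2003.
The defendant's active military service from 15 January 2002 to 29 December 2002 tolled the period for 348 days, extending the deadline to 26 May 2004.
Nothing else in the chronology tolls or restarts the period.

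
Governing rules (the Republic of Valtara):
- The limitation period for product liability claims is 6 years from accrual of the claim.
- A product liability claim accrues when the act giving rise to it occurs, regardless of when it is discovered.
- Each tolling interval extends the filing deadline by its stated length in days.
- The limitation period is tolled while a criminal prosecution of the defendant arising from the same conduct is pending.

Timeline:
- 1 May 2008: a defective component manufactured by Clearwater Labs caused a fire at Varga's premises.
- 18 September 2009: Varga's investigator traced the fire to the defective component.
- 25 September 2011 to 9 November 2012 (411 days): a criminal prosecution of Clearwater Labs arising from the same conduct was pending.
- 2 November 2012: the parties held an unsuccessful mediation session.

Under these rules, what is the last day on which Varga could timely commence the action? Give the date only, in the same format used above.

Accrual is governed by the date of the act, so the period began to run on 1 May 2008; the later discovery on 18 September 2009 is irrelevant under the stated rule.
The untolled deadline — 6 years after 1 May 2008 — is 1 May 2014.
The period was tolled for 411 days by the pending criminal prosecution (25 September 2011 to 9 November 2012), pushing the deadline to 16 June 2015.
The other events in the timeline have no effect on the limitation period under the stated rules.

16 June 2015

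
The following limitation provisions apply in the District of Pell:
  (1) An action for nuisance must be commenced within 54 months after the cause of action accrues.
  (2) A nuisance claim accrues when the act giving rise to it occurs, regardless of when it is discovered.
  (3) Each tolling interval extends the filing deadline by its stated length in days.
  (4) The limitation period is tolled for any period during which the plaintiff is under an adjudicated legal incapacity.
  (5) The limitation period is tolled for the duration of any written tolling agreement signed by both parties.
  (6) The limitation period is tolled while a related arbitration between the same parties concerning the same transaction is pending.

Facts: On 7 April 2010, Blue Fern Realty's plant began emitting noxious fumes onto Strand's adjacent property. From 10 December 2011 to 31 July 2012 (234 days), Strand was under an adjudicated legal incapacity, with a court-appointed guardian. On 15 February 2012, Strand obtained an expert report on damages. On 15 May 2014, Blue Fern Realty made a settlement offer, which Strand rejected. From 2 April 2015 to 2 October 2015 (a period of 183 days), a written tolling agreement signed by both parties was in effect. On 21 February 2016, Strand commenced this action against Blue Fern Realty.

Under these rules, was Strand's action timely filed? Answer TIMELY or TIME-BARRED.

TIME-BARRED

The cause of action accrued on 7 April 2010, the date of the act.
54 months from 7 April 2010 is 7 October 2014.
The plaintiff's legal incapacity from 10 December 2011 to 31 July 2012 tolled the period for 234 days, extending the deadline to 29 May 2015.
Because the written tolling agreement ran from 2 April 2015 to 2 October 2015, the deadline is extended by 183 days to 28 November 2015.
The other events in the timeline have no effect on the limitation period under the stated rules.
Strand filed on 21 February 2016, after the 28 November 2015 deadline, so the action is time-barred.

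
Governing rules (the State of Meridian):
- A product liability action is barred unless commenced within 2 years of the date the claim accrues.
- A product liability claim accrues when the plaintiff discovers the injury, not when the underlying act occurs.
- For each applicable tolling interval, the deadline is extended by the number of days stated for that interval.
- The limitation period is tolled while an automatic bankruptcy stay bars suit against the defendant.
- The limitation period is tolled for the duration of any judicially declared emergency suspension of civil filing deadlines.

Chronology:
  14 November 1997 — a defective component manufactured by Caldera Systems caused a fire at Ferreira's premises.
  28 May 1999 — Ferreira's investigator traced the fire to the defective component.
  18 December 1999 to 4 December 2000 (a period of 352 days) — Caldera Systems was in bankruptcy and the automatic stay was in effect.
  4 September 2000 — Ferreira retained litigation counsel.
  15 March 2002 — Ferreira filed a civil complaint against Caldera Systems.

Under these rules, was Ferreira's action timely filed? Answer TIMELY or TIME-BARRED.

TIMELY

Under the discovery rule, the claim accrued on 28 May 1999, when Ferreira discovered the injury — not on the 14 November 1997 date of the underlying act.
The untolled deadline — 2 years after 28 May 1999 — is 28 May 2001.
The period was tolled for 352 days by the automatic bankruptcy stay (18 December 1999 to 4 December 2000), pushing the deadline to 15 May 2002.
None of the other events listed affects the running of the period under the stated rules.
Ferreira filed on 15 March 2002, before the 15 May 2002 deadline, so the action is timely.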